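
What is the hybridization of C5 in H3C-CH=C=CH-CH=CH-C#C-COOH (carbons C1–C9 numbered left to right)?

C5 — 3 σ bonds, plus one π bond. Steric number 3, so sp2.

sp²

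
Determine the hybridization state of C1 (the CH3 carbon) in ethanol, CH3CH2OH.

sp³

C1 (the CH3 carbon) carries 4 σ bonds, giving a steric number of 4, so it is sp3.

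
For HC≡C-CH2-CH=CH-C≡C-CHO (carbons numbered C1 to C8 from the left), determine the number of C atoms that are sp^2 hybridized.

C1: sp
C2: sp
C3: sp3
C4: sp2 ✓
C5: sp2 ✓
C6: sp
C7: sp
C8: sp2 ✓
C4, C5, C8 → 3 sp2 carbons.

3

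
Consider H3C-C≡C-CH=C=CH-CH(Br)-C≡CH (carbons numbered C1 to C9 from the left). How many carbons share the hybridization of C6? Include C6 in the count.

C6 is sp2 (one π bond).
C1: sp3
C2: sp
C3: sp
C4: sp2 ✓
C5: sp
C6: sp2 ✓
C7: sp3
C8: sp
C9: sp
2 carbons are sp2.

2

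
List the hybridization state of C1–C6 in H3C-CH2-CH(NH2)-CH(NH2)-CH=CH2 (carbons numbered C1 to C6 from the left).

C1 sp3, C2 sp3, C3 sp3, C4 sp3, C5 sp2, C6 sp2

C1 is sp3: 4 σ bonds, 4 electron-density regions.
C2 (4 σ bonds) has steric number 4: sp3.
C3 (4 σ bonds) has steric number 4: sp3.
C4 carries 4 σ bonds, giving a steric number of 4, so it is sp3.
C5: 3 σ bonds, plus one π bond — 3 electron domains, sp2.
C6 (3 σ bonds, plus one π bond) has steric number 3: sp2.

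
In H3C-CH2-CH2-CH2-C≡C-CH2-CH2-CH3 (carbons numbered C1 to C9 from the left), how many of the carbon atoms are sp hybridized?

C1: sp3
C2: sp3
C3: sp3
C4: sp3
C5: sp ✓
C6: sp ✓
C7: sp3
C8: sp3
C9: sp3
C5, C6 → 2 sp carbons.

2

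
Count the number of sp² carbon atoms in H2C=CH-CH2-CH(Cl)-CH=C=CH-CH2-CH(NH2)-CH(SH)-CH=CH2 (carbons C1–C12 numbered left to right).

6

C1: sp2 ✓
C2: sp2 ✓
C3: sp3
C4: sp3
C5: sp2 ✓
C6: sp
C7: sp2 ✓
C8: sp3
C9: sp3
C10: sp3
C11: sp2 ✓
C12: sp2 ✓
C1, C2, C5, C7, C11, C12 → 6 sp2 carbons.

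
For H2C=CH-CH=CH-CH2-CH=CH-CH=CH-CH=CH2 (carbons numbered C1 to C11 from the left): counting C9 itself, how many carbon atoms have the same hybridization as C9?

10

C9 is sp2 (one π bond).
C1: sp2 ✓
C2: sp2 ✓
C3: sp2 ✓
C4: sp2 ✓
C5: sp3
C6: sp2 ✓
C7: sp2 ✓
C8: sp2 ✓
C9: sp2 ✓
C10: sp2 ✓
C11: sp2 ✓
10 carbons are sp2.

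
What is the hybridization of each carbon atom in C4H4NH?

Each carbon atom carries 3 σ bonds, plus one π bond, giving a steric number of 3, so it is sp2.

sp^2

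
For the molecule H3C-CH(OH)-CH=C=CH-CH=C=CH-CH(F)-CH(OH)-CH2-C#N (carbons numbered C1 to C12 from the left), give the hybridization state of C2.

sp^3

C2 carries 4 σ bonds, giving a steric number of 4, so it is sp3.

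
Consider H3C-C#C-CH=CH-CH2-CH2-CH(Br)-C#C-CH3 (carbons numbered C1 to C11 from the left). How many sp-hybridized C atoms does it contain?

4

C1: sp3
C2: sp ✓
C3: sp ✓
C4: sp2
C5: sp2
C6: sp3
C7: sp3
C8: sp3
C9: sp ✓
C10: sp ✓
C11: sp3
C2, C3, C9, C10 → 4 sp carbons.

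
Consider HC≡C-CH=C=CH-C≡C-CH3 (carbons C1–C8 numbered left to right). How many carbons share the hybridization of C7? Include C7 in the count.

C7 is sp (two π bonds).
C1: sp ✓
C2: sp ✓
C3: sp2
C4: sp ✓
C5: sp2
C6: sp ✓
C7: sp ✓
C8: sp3
5 carbons are sp.

5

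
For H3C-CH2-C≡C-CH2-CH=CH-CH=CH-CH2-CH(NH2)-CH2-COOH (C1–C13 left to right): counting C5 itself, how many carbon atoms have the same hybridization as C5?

6

C5 is sp3 (only σ bonds).
C1: sp3 ✓
C2: sp3 ✓
C3: sp
C4: sp
C5: sp3 ✓
C6: sp2
C7: sp2
C8: sp2
C9: sp2
C10: sp3 ✓
C11: sp3 ✓
C12: sp3 ✓
C13: sp2
6 carbons are sp3.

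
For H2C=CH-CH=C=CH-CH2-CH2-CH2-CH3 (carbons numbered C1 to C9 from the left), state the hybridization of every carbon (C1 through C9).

C1 — 3 σ bonds, plus one π bond. Steric number 3, so sp2.
C2 — 3 σ bonds, plus one π bond. Steric number 3, so sp2.
C3 carries 3 σ bonds, plus one π bond, giving a steric number of 3, so it is sp2.
C4: 2 σ bonds, plus two π bonds — 2 electron domains, sp.
C5 is sp2: 3 σ bonds, plus one π bond, 3 electron-density regions.
C6 — 4 σ bonds. Steric number 4, so sp3.
C7 (4 σ bonds) has steric number 4: sp3.
C8 is sp3: 4 σ bonds, 4 electron-density regions.
C9: 4 σ bonds — 4 electron domains, sp3.

C1 sp2, C2 sp2, C3 sp2, C4 sp, C5 sp2, C6 sp3, C7 sp3, C8 sp3, C9 sp3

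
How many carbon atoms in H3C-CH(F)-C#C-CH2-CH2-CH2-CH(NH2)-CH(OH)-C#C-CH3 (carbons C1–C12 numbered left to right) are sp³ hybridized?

8

C1: sp3 ✓
C2: sp3 ✓
C3: sp
C4: sp
C5: sp3 ✓
C6: sp3 ✓
C7: sp3 ✓
C8: sp3 ✓
C9: sp3 ✓
C10: sp
C11: sp
C12: sp3 ✓
C1, C2, C5, C6, C7, C8, C9, C12 → 8 sp3 carbons.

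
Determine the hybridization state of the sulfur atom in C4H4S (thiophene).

sp²

Analogous to furan: one S lone pair in the aromatic π system, S is sp2.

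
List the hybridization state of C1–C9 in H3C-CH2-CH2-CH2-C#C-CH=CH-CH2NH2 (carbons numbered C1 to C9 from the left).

C1 — 4 σ bonds. Steric number 4, so sp3.
C2 — 4 σ bonds. Steric number 4, so sp3.
C3 has 4 σ bonds: steric number 4 → sp3.
C4 (4 σ bonds) has steric number 4: sp3.
C5 carries 2 σ bonds, plus two π bonds, giving a steric number of 2, so it is sp.
C6: 2 σ bonds, plus two π bonds; 2 regions of electron density → sp.
C7 has 3 σ bonds, plus one π bond: steric number 3 → sp2.
C8 — 3 σ bonds, plus one π bond. Steric number 3, so sp2.
C9 (4 σ bonds) has steric number 4: sp3.

C1 sp3, C2 sp3, C3 sp3, C4 sp3, C5 sp, C6 sp, C7 sp2, C8 sp2, C9 sp3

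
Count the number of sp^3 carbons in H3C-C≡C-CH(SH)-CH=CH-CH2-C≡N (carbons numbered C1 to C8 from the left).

C1: sp3 ✓
C2: sp
C3: sp
C4: sp3 ✓
C5: sp2
C6: sp2
C7: sp3 ✓
C8: sp
C1, C4, C7 → 3 sp3 carbons.

3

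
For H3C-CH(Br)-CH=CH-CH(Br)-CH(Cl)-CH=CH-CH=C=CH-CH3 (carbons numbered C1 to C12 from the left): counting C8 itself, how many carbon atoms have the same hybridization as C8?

6

C8 is sp2 (one π bond).
C1: sp3
C2: sp3
C3: sp2 ✓
C4: sp2 ✓
C5: sp3
C6: sp3
C7: sp2 ✓
C8: sp2 ✓
C9: sp2 ✓
C10: sp
C11: sp2 ✓
C12: sp3
6 carbons are sp2.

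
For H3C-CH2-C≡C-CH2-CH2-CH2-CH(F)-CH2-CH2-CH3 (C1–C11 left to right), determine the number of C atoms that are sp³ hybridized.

9

C1: sp3 ✓
C2: sp3 ✓
C3: sp
C4: sp
C5: sp3 ✓
C6: sp3 ✓
C7: sp3 ✓
C8: sp3 ✓
C9: sp3 ✓
C10: sp3 ✓
C11: sp3 ✓
C1, C2, C5, C6, C7, C8, C9, C10, C11 → 9 sp3 carbons.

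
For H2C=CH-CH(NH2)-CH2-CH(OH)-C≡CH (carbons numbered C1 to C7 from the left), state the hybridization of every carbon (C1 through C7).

C1 sp2, C2 sp2, C3 sp3, C4 sp3, C5 sp3, C6 sp, C7 sp

C1 carries 3 σ bonds, plus one π bond, giving a steric number of 3, so it is sp2.
C2: 3 σ bonds, plus one π bond — 3 electron domains, sp2.
C3 is sp3: 4 σ bonds, 4 electron-density regions.
C4 — 4 σ bonds. Steric number 4, so sp3.
C5 has 4 σ bonds: steric number 4 → sp3.
C6: 2 σ bonds, plus two π bonds; 2 regions of electron density → sp.
C7 carries 2 σ bonds, plus two π bonds, giving a steric number of 2, so it is sp.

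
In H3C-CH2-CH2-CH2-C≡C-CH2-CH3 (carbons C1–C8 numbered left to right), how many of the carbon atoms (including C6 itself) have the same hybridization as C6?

C6 is sp (two π bonds).
C1: sp3
C2: sp3
C3: sp3
C4: sp3
C5: sp ✓
C6: sp ✓
C7: sp3
C8: sp3
2 carbons are sp.

2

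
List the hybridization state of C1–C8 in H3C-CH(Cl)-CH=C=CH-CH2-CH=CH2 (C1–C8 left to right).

C1 sp3, C2 sp3, C3 sp2, C4 sp, C5 sp2, C6 sp3, C7 sp2, C8 sp2

C1 has 4 σ bonds: steric number 4 → sp3.
C2: 4 σ bonds; 4 regions of electron density → sp3.
C3: 3 σ bonds, plus one π bond — 3 electron domains, sp2.
C4: 2 σ bonds, plus two π bonds — 2 electron domains, sp.
C5: 3 σ bonds, plus one π bond — 3 electron domains, sp2.
C6 is sp3: 4 σ bonds, 4 electron-density regions.
C7 carries 3 σ bonds, plus one π bond, giving a steric number of 3, so it is sp2.
C8 is sp2: 3 σ bonds, plus one π bond, 3 electron-density regions.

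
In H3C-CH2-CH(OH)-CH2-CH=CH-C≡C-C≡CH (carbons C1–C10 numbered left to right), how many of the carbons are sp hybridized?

C1: sp3
C2: sp3
C3: sp3
C4: sp3
C5: sp2
C6: sp2
C7: sp ✓
C8: sp ✓
C9: sp ✓
C10: sp ✓
C7, C8, C9, C10 → 4 sp carbons.

4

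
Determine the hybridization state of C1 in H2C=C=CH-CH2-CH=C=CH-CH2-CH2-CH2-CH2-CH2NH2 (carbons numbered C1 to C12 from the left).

C1 has 3 σ bonds, plus one π bond: steric number 3 → sp2.

sp²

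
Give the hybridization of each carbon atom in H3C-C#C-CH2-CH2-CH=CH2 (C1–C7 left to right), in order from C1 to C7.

C1 sp3, C2 sp, C3 sp, C4 sp3, C5 sp3, C6 sp2, C7 sp2

C1: 4 σ bonds — 4 electron domains, sp3.
C2 is sp: 2 σ bonds, plus two π bonds, 2 electron-density regions.
C3 has 2 σ bonds, plus two π bonds: steric number 2 → sp.
C4 is sp3: 4 σ bonds, 4 electron-density regions.
C5: 4 σ bonds; 4 regions of electron density → sp3.
C6: 3 σ bonds, plus one π bond — 3 electron domains, sp2.
C7 — 3 σ bonds, plus one π bond. Steric number 3, so sp2.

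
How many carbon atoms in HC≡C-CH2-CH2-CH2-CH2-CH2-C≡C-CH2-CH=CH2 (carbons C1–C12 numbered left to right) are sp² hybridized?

2

C1: sp
C2: sp
C3: sp3
C4: sp3
C5: sp3
C6: sp3
C7: sp3
C8: sp
C9: sp
C10: sp3
C11: sp2 ✓
C12: sp2 ✓
C11, C12 → 2 sp2 carbons.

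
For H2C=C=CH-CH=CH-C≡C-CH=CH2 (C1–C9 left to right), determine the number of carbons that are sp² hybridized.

6

C1: sp2 ✓
C2: sp
C3: sp2 ✓
C4: sp2 ✓
C5: sp2 ✓
C6: sp
C7: sp
C8: sp2 ✓
C9: sp2 ✓
C1, C3, C4, C5, C8, C9 → 6 sp2 carbons.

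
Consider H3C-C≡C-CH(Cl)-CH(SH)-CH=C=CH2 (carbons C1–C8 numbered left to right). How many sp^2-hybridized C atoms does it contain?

C1: sp3
C2: sp
C3: sp
C4: sp3
C5: sp3
C6: sp2 ✓
C7: sp
C8: sp2 ✓
C6, C8 → 2 sp2 carbons.

2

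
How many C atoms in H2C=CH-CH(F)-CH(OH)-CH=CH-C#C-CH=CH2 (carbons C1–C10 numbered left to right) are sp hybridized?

C1: sp2
C2: sp2
C3: sp3
C4: sp3
C5: sp2
C6: sp2
C7: sp ✓
C8: sp ✓
C9: sp2
C10: sp2
C7, C8 → 2 sp carbons.

2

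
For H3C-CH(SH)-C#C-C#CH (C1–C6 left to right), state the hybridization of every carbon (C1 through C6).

C1 sp3, C2 sp3, C3 sp, C4 sp, C5 sp, C6 sp

C1 — 4 σ bonds. Steric number 4, so sp3.
C2 carries 4 σ bonds, giving a steric number of 4, so it is sp3.
C3 (2 σ bonds, plus two π bonds) has steric number 2: sp.
C4 is sp: 2 σ bonds, plus two π bonds, 2 electron-density regions.
C5 (2 σ bonds, plus two π bonds) has steric number 2: sp.
C6 — 2 σ bonds, plus two π bonds. Steric number 2, so sp.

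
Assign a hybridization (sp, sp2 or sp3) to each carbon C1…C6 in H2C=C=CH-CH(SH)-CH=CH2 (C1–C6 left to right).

C1 (3 σ bonds, plus one π bond) has steric number 3: sp2.
C2 — 2 σ bonds, plus two π bonds. Steric number 2, so sp.
C3: 3 σ bonds, plus one π bond; 3 regions of electron density → sp2.
C4 — 4 σ bonds. Steric number 4, so sp3.
C5: 3 σ bonds, plus one π bond — 3 electron domains, sp2.
C6 carries 3 σ bonds, plus one π bond, giving a steric number of 3, so it is sp2.

C1 sp2, C2 sp, C3 sp2, C4 sp3, C5 sp2, C6 sp2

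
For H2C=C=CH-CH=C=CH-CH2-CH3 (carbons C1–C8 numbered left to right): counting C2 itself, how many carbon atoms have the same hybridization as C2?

C2 is sp (two π bonds).
C1: sp2
C2: sp ✓
C3: sp2
C4: sp2
C5: sp ✓
C6: sp2
C7: sp3
C8: sp3
2 carbons are sp.

2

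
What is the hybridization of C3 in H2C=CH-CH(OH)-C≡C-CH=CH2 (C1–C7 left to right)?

C3 — 4 σ bonds. Steric number 4, so sp3.

sp³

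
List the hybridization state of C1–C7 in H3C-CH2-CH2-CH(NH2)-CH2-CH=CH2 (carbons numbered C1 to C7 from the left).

C1: 4 σ bonds — 4 electron domains, sp3.
C2 carries 4 σ bonds, giving a steric number of 4, so it is sp3.
C3: 4 σ bonds; 4 regions of electron density → sp3.
C4 carries 4 σ bonds, giving a steric number of 4, so it is sp3.
C5 carries 4 σ bonds, giving a steric number of 4, so it is sp3.
C6 — 3 σ bonds, plus one π bond. Steric number 3, so sp2.
C7 — 3 σ bonds, plus one π bond. Steric number 3, so sp2.

C1 sp3, C2 sp3, C3 sp3, C4 sp3, C5 sp3, C6 sp2, C7 sp2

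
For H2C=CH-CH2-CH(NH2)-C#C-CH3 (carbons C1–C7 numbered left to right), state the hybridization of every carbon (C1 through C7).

C1 carries 3 σ bonds, plus one π bond, giving a steric number of 3, so it is sp2.
C2 — 3 σ bonds, plus one π bond. Steric number 3, so sp2.
C3: 4 σ bonds; 4 regions of electron density → sp3.
C4 (4 σ bonds) has steric number 4: sp3.
C5: 2 σ bonds, plus two π bonds; 2 regions of electron density → sp.
C6 carries 2 σ bonds, plus two π bonds, giving a steric number of 2, so it is sp.
C7 (4 σ bonds) has steric number 4: sp3.

C1 sp2, C2 sp2, C3 sp3, C4 sp3, C5 sp, C6 sp, C7 sp3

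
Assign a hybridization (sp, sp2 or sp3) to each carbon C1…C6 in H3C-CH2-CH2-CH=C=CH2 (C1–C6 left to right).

C1: 4 σ bonds — 4 electron domains, sp3.
C2: 4 σ bonds — 4 electron domains, sp3.
C3: 4 σ bonds — 4 electron domains, sp3.
C4 has 3 σ bonds, plus one π bond: steric number 3 → sp2.
C5: 2 σ bonds, plus two π bonds — 2 electron domains, sp.
C6 carries 3 σ bonds, plus one π bond, giving a steric number of 3, so it is sp2.

C1 sp3, C2 sp3, C3 sp3, C4 sp2, C5 sp, C6 sp2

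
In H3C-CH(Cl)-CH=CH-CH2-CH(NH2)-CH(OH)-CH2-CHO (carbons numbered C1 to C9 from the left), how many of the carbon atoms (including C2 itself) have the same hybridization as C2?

6

C2 is sp3 (only σ bonds).
C1: sp3 ✓
C2: sp3 ✓
C3: sp2
C4: sp2
C5: sp3 ✓
C6: sp3 ✓
C7: sp3 ✓
C8: sp3 ✓
C9: sp2
6 carbons are sp3.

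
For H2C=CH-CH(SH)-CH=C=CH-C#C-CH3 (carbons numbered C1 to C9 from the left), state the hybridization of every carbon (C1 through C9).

C1 carries 3 σ bonds, plus one π bond, giving a steric number of 3, so it is sp2.
C2: 3 σ bonds, plus one π bond; 3 regions of electron density → sp2.
C3 carries 4 σ bonds, giving a steric number of 4, so it is sp3.
C4: 3 σ bonds, plus one π bond — 3 electron domains, sp2.
C5 (2 σ bonds, plus two π bonds) has steric number 2: sp.
C6 is sp2: 3 σ bonds, plus one π bond, 3 electron-density regions.
C7 carries 2 σ bonds, plus two π bonds, giving a steric number of 2, so it is sp.
C8 carries 2 σ bonds, plus two π bonds, giving a steric number of 2, so it is sp.
C9 carries 4 σ bonds, giving a steric number of 4, so it is sp3.

C1 sp2, C2 sp2, C3 sp3, C4 sp2, C5 sp, C6 sp2, C7 sp, C8 sp, C9 sp3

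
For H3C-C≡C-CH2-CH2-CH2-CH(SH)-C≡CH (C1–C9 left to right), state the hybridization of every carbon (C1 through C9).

C1 (4 σ bonds) has steric number 4: sp3.
C2 — 2 σ bonds, plus two π bonds. Steric number 2, so sp.
C3 is sp: 2 σ bonds, plus two π bonds, 2 electron-density regions.
C4 has 4 σ bonds: steric number 4 → sp3.
C5 carries 4 σ bonds, giving a steric number of 4, so it is sp3.
C6 (4 σ bonds) has steric number 4: sp3.
C7: 4 σ bonds; 4 regions of electron density → sp3.
C8 (2 σ bonds, plus two π bonds) has steric number 2: sp.
C9 — 2 σ bonds, plus two π bonds. Steric number 2, so sp.

C1 sp3, C2 sp, C3 sp, C4 sp3, C5 sp3, C6 sp3, C7 sp3, C8 sp, C9 sp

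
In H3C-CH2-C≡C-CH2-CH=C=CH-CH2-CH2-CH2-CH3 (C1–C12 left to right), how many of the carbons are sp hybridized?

C1: sp3
C2: sp3
C3: sp ✓
C4: sp ✓
C5: sp3
C6: sp2
C7: sp ✓
C8: sp2
C9: sp3
C10: sp3
C11: sp3
C12: sp3
C3, C4, C7 → 3 sp carbons.

3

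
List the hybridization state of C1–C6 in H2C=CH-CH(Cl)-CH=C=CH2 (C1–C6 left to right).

C1 sp2, C2 sp2, C3 sp3, C4 sp2, C5 sp, C6 sp2

C1 (3 σ bonds, plus one π bond) has steric number 3: sp2.
C2 is sp2: 3 σ bonds, plus one π bond, 3 electron-density regions.
C3 carries 4 σ bonds, giving a steric number of 4, so it is sp3.
C4 is sp2: 3 σ bonds, plus one π bond, 3 electron-density regions.
C5 carries 2 σ bonds, plus two π bonds, giving a steric number of 2, so it is sp.
C6 — 3 σ bonds, plus one π bond. Steric number 3, so sp2.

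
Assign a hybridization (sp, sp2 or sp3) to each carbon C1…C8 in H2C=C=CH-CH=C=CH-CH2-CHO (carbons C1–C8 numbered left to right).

C1 (3 σ bonds, plus one π bond) has steric number 3: sp2.
C2: 2 σ bonds, plus two π bonds — 2 electron domains, sp.
C3 carries 3 σ bonds, plus one π bond, giving a steric number of 3, so it is sp2.
C4 (3 σ bonds, plus one π bond) has steric number 3: sp2.
C5 (2 σ bonds, plus two π bonds) has steric number 2: sp.
C6: 3 σ bonds, plus one π bond; 3 regions of electron density → sp2.
C7 — 4 σ bonds. Steric number 4, so sp3.
C8 (3 σ bonds, plus one π bond) has steric number 3: sp2.

C1 sp2, C2 sp, C3 sp2, C4 sp2, C5 sp, C6 sp2, C7 sp3, C8 sp2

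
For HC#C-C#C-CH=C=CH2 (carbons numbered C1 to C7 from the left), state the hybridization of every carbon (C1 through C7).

C1 sp, C2 sp, C3 sp, C4 sp, C5 sp2, C6 sp, C7 sp2

C1 carries 2 σ bonds, plus two π bonds, giving a steric number of 2, so it is sp.
C2 (2 σ bonds, plus two π bonds) has steric number 2: sp.
C3: 2 σ bonds, plus two π bonds — 2 electron domains, sp.
C4: 2 σ bonds, plus two π bonds; 2 regions of electron density → sp.
C5: 3 σ bonds, plus one π bond; 3 regions of electron density → sp2.
C6 — 2 σ bonds, plus two π bonds. Steric number 2, so sp.
C7 is sp2: 3 σ bonds, plus one π bond, 3 electron-density regions.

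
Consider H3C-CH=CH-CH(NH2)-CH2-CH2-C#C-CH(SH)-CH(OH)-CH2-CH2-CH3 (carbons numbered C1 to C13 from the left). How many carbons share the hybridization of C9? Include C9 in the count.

C9 is sp3 (only σ bonds).
C1: sp3 ✓
C2: sp2
C3: sp2
C4: sp3 ✓
C5: sp3 ✓
C6: sp3 ✓
C7: sp
C8: sp
C9: sp3 ✓
C10: sp3 ✓
C11: sp3 ✓
C12: sp3 ✓
C13: sp3 ✓
9 carbons are sp3.

9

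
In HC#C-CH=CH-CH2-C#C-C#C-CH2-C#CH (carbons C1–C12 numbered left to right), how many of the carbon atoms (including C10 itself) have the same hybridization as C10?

C10 is sp3 (only σ bonds).
C1: sp
C2: sp
C3: sp2
C4: sp2
C5: sp3 ✓
C6: sp
C7: sp
C8: sp
C9: sp
C10: sp3 ✓
C11: sp
C12: sp
2 carbons are sp3.

2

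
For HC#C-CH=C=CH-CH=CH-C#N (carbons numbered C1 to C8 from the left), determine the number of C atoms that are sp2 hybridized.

C1: sp
C2: sp
C3: sp2 ✓
C4: sp
C5: sp2 ✓
C6: sp2 ✓
C7: sp2 ✓
C8: sp
C3, C5, C6, C7 → 4 sp2 carbons.

4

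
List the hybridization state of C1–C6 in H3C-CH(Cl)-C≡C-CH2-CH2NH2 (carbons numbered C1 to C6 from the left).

C1 (4 σ bonds) has steric number 4: sp3.
C2: 4 σ bonds — 4 electron domains, sp3.
C3 has 2 σ bonds, plus two π bonds: steric number 2 → sp.
C4 carries 2 σ bonds, plus two π bonds, giving a steric number of 2, so it is sp.
C5: 4 σ bonds — 4 electron domains, sp3.
C6 has 4 σ bonds: steric number 4 → sp3.

C1 sp3, C2 sp3, C3 sp, C4 sp, C5 sp3, C6 sp3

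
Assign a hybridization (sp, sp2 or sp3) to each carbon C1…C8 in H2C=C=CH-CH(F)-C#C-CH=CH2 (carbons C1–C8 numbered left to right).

C1 sp2, C2 sp, C3 sp2, C4 sp3, C5 sp, C6 sp, C7 sp2, C8 sp2

C1 — 3 σ bonds, plus one π bond. Steric number 3, so sp2.
C2 — 2 σ bonds, plus two π bonds. Steric number 2, so sp.
C3: 3 σ bonds, plus one π bond — 3 electron domains, sp2.
C4 has 4 σ bonds: steric number 4 → sp3.
C5 (2 σ bonds, plus two π bonds) has steric number 2: sp.
C6 carries 2 σ bonds, plus two π bonds, giving a steric number of 2, so it is sp.
C7 is sp2: 3 σ bonds, plus one π bond, 3 electron-density regions.
C8 (3 σ bonds, plus one π bond) has steric number 3: sp2.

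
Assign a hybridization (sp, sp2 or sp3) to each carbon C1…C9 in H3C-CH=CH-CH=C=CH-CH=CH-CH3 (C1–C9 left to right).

C1: 4 σ bonds — 4 electron domains, sp3.
C2 — 3 σ bonds, plus one π bond. Steric number 3, so sp2.
C3 (3 σ bonds, plus one π bond) has steric number 3: sp2.
C4: 3 σ bonds, plus one π bond — 3 electron domains, sp2.
C5: 2 σ bonds, plus two π bonds — 2 electron domains, sp.
C6: 3 σ bonds, plus one π bond — 3 electron domains, sp2.
C7: 3 σ bonds, plus one π bond — 3 electron domains, sp2.
C8 is sp2: 3 σ bonds, plus one π bond, 3 electron-density regions.
C9 has 4 σ bonds: steric number 4 → sp3.

C1 sp3, C2 sp2, C3 sp2, C4 sp2, C5 sp, C6 sp2, C7 sp2, C8 sp2, C9 sp3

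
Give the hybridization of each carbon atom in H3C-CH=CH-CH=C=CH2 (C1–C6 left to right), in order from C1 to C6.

C1 sp3, C2 sp2, C3 sp2, C4 sp2, C5 sp, C6 sp2

C1 has 4 σ bonds: steric number 4 → sp3.
C2: 3 σ bonds, plus one π bond; 3 regions of electron density → sp2.
C3 is sp2: 3 σ bonds, plus one π bond, 3 electron-density regions.
C4 — 3 σ bonds, plus one π bond. Steric number 3, so sp2.
C5 is sp: 2 σ bonds, plus two π bonds, 2 electron-density regions.
C6 has 3 σ bonds, plus one π bond: steric number 3 → sp2.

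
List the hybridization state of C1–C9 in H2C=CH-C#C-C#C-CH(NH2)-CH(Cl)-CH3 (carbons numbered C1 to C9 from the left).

C1 sp2, C2 sp2, C3 sp, C4 sp, C5 sp, C6 sp, C7 sp3, C8 sp3, C9 sp3

C1: 3 σ bonds, plus one π bond; 3 regions of electron density → sp2.
C2: 3 σ bonds, plus one π bond; 3 regions of electron density → sp2.
C3 has 2 σ bonds, plus two π bonds: steric number 2 → sp.
C4 (2 σ bonds, plus two π bonds) has steric number 2: sp.
C5 — 2 σ bonds, plus two π bonds. Steric number 2, so sp.
C6 (2 σ bonds, plus two π bonds) has steric number 2: sp.
C7 carries 4 σ bonds, giving a steric number of 4, so it is sp3.
C8 — 4 σ bonds. Steric number 4, so sp3.
C9 carries 4 σ bonds, giving a steric number of 4, so it is sp3.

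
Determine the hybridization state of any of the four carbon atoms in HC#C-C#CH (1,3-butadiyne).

Every carbon is part of a C≡C triple bond: two σ regions → sp.

sp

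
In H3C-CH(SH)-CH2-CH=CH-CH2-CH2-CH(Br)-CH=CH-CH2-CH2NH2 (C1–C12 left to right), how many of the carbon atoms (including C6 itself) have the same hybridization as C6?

8

C6 is sp3 (only σ bonds).
C1: sp3 ✓
C2: sp3 ✓
C3: sp3 ✓
C4: sp2
C5: sp2
C6: sp3 ✓
C7: sp3 ✓
C8: sp3 ✓
C9: sp2
C10: sp2
C11: sp3 ✓
C12: sp3 ✓
8 carbons are sp3.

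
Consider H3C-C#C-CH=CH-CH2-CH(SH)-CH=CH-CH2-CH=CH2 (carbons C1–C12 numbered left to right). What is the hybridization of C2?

C2 — 2 σ bonds, plus two π bonds. Steric number 2, so sp.

sp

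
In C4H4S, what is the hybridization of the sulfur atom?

sp²

Analogous to furan: one S lone pair in the aromatic π system, S is sp2.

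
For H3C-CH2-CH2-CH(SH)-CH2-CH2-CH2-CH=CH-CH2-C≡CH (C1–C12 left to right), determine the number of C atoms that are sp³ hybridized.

8

C1: sp3 ✓
C2: sp3 ✓
C3: sp3 ✓
C4: sp3 ✓
C5: sp3 ✓
C6: sp3 ✓
C7: sp3 ✓
C8: sp2
C9: sp2
C10: sp3 ✓
C11: sp
C12: sp
C1, C2, C3, C4, C5, C6, C7, C10 → 8 sp3 carbons.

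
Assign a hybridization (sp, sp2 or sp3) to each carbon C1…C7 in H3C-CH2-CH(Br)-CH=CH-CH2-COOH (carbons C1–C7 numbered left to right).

C1 sp3, C2 sp3, C3 sp3, C4 sp2, C5 sp2, C6 sp3, C7 sp2

C1: 4 σ bonds; 4 regions of electron density → sp3.
C2 carries 4 σ bonds, giving a steric number of 4, so it is sp3.
C3 — 4 σ bonds. Steric number 4, so sp3.
C4 is sp2: 3 σ bonds, plus one π bond, 3 electron-density regions.
C5: 3 σ bonds, plus one π bond; 3 regions of electron density → sp2.
C6 is sp3: 4 σ bonds, 4 electron-density regions.
C7: 3 σ bonds, plus one π bond; 3 regions of electron density → sp2.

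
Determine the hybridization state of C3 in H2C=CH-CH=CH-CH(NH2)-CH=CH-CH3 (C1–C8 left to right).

sp²

C3 (3 σ bonds, plus one π bond) has steric number 3: sp2.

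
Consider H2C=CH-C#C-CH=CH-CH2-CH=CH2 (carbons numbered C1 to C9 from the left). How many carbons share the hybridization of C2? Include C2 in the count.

6

C2 is sp2 (one π bond).
C1: sp2 ✓
C2: sp2 ✓
C3: sp
C4: sp
C5: sp2 ✓
C6: sp2 ✓
C7: sp3
C8: sp2 ✓
C9: sp2 ✓
6 carbons are sp2.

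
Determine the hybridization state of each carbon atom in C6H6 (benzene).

sp²

Every ring carbon has three σ bonds and contributes one p electron to the aromatic π system.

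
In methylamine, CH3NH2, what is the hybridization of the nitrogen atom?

sp³

Three σ bonds + one lone pair = steric number 4 → sp3.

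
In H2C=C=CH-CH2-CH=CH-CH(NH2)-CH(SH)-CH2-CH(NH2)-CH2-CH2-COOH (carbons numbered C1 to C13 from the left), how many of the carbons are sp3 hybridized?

C1: sp2
C2: sp
C3: sp2
C4: sp3 ✓
C5: sp2
C6: sp2
C7: sp3 ✓
C8: sp3 ✓
C9: sp3 ✓
C10: sp3 ✓
C11: sp3 ✓
C12: sp3 ✓
C13: sp2
C4, C7, C8, C9, C10, C11, C12 → 7 sp3 carbons.

7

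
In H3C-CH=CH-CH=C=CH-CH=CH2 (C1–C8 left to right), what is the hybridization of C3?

C3: 3 σ bonds, plus one π bond; 3 regions of electron density → sp2.

sp2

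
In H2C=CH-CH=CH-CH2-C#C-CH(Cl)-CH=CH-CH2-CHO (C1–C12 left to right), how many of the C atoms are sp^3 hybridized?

3

C1: sp2
C2: sp2
C3: sp2
C4: sp2
C5: sp3 ✓
C6: sp
C7: sp
C8: sp3 ✓
C9: sp2
C10: sp2
C11: sp3 ✓
C12: sp2
C5, C8, C11 → 3 sp3 carbons.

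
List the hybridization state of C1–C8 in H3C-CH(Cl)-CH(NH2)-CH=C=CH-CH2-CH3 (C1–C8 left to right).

C1 sp3, C2 sp3, C3 sp3, C4 sp2, C5 sp, C6 sp2, C7 sp3, C8 sp3

C1 carries 4 σ bonds, giving a steric number of 4, so it is sp3.
C2 — 4 σ bonds. Steric number 4, so sp3.
C3: 4 σ bonds — 4 electron domains, sp3.
C4 — 3 σ bonds, plus one π bond. Steric number 3, so sp2.
C5 (2 σ bonds, plus two π bonds) has steric number 2: sp.
C6 is sp2: 3 σ bonds, plus one π bond, 3 electron-density regions.
C7: 4 σ bonds; 4 regions of electron density → sp3.
C8 is sp3: 4 σ bonds, 4 electron-density regions.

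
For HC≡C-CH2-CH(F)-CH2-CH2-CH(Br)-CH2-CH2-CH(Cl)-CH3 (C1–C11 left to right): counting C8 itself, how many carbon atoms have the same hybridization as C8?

9

C8 is sp3 (only σ bonds).
C1: sp
C2: sp
C3: sp3 ✓
C4: sp3 ✓
C5: sp3 ✓
C6: sp3 ✓
C7: sp3 ✓
C8: sp3 ✓
C9: sp3 ✓
C10: sp3 ✓
C11: sp3 ✓
9 carbons are sp3.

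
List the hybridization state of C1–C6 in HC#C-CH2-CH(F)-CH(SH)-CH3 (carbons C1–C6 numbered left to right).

C1 sp, C2 sp, C3 sp3, C4 sp3, C5 sp3, C6 sp3

C1 carries 2 σ bonds, plus two π bonds, giving a steric number of 2, so it is sp.
C2: 2 σ bonds, plus two π bonds — 2 electron domains, sp.
C3 — 4 σ bonds. Steric number 4, so sp3.
C4: 4 σ bonds — 4 electron domains, sp3.
C5: 4 σ bonds; 4 regions of electron density → sp3.
C6 is sp3: 4 σ bonds, 4 electron-density regions.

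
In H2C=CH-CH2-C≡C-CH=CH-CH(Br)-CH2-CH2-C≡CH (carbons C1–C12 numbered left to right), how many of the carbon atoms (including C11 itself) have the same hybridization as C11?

4

C11 is sp (two π bonds).
C1: sp2
C2: sp2
C3: sp3
C4: sp ✓
C5: sp ✓
C6: sp2
C7: sp2
C8: sp3
C9: sp3
C10: sp3
C11: sp ✓
C12: sp ✓
4 carbons are sp.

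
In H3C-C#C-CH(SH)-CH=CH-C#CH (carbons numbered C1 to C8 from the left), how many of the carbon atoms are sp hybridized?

C1: sp3
C2: sp ✓
C3: sp ✓
C4: sp3
C5: sp2
C6: sp2
C7: sp ✓
C8: sp ✓
C2, C3, C7, C8 → 4 sp carbons.

4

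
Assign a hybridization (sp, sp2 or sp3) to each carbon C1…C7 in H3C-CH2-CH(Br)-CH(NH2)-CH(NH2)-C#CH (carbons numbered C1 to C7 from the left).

C1 carries 4 σ bonds, giving a steric number of 4, so it is sp3.
C2: 4 σ bonds — 4 electron domains, sp3.
C3 — 4 σ bonds. Steric number 4, so sp3.
C4 is sp3: 4 σ bonds, 4 electron-density regions.
C5 (4 σ bonds) has steric number 4: sp3.
C6 (2 σ bonds, plus two π bonds) has steric number 2: sp.
C7: 2 σ bonds, plus two π bonds; 2 regions of electron density → sp.

C1 sp3, C2 sp3, C3 sp3, C4 sp3, C5 sp3, C6 sp, C7 sp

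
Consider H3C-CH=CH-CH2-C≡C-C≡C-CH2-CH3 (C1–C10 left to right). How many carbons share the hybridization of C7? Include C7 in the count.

C7 is sp (two π bonds).
C1: sp3
C2: sp2
C3: sp2
C4: sp3
C5: sp ✓
C6: sp ✓
C7: sp ✓
C8: sp ✓
C9: sp3
C10: sp3
4 carbons are sp.

4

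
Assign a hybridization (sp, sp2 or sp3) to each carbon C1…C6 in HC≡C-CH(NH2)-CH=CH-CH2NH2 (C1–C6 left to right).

C1 carries 2 σ bonds, plus two π bonds, giving a steric number of 2, so it is sp.
C2 (2 σ bonds, plus two π bonds) has steric number 2: sp.
C3 has 4 σ bonds: steric number 4 → sp3.
C4 — 3 σ bonds, plus one π bond. Steric number 3, so sp2.
C5 — 3 σ bonds, plus one π bond. Steric number 3, so sp2.
C6 is sp3: 4 σ bonds, 4 electron-density regions.

C1 sp, C2 sp, C3 sp3, C4 sp2, C5 sp2, C6 sp3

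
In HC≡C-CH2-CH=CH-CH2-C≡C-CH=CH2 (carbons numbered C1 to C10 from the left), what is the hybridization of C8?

sp

C8 — 2 σ bonds, plus two π bonds. Steric number 2, so sp.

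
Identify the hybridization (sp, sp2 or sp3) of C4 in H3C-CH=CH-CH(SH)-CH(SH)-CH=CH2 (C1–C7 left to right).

sp³

C4: 4 σ bonds — 4 electron domains, sp3.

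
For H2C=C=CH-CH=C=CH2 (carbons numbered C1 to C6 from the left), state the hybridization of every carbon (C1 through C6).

C1: 3 σ bonds, plus one π bond; 3 regions of electron density → sp2.
C2 has 2 σ bonds, plus two π bonds: steric number 2 → sp.
C3 — 3 σ bonds, plus one π bond. Steric number 3, so sp2.
C4 carries 3 σ bonds, plus one π bond, giving a steric number of 3, so it is sp2.
C5 is sp: 2 σ bonds, plus two π bonds, 2 electron-density regions.
C6: 3 σ bonds, plus one π bond; 3 regions of electron density → sp2.

C1 sp2, C2 sp, C3 sp2, C4 sp2, C5 sp, C6 sp2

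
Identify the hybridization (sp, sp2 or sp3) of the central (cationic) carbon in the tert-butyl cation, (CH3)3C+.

sp2

Three σ bonds and an empty p orbital; no lone pair → steric number 3 → sp2 and planar.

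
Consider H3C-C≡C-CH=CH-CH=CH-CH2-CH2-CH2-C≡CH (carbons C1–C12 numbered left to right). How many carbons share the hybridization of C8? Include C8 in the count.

4

C8 is sp3 (only σ bonds).
C1: sp3 ✓
C2: sp
C3: sp
C4: sp2
C5: sp2
C6: sp2
C7: sp2
C8: sp3 ✓
C9: sp3 ✓
C10: sp3 ✓
C11: sp
C12: sp
4 carbons are sp3.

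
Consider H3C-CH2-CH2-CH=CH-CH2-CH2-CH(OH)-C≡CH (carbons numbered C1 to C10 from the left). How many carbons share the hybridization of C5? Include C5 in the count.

C5 is sp2 (one π bond).
C1: sp3
C2: sp3
C3: sp3
C4: sp2 ✓
C5: sp2 ✓
C6: sp3
C7: sp3
C8: sp3
C9: sp
C10: sp
2 carbons are sp2.

2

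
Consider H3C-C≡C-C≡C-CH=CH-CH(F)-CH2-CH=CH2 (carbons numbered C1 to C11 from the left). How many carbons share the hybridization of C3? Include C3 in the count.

C3 is sp (two π bonds).
C1: sp3
C2: sp ✓
C3: sp ✓
C4: sp ✓
C5: sp ✓
C6: sp2
C7: sp2
C8: sp3
C9: sp3
C10: sp2
C11: sp2
4 carbons are sp.

4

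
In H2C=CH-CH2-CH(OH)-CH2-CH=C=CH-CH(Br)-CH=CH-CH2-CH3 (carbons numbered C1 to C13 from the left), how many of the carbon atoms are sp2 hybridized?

6

C1: sp2 ✓
C2: sp2 ✓
C3: sp3
C4: sp3
C5: sp3
C6: sp2 ✓
C7: sp
C8: sp2 ✓
C9: sp3
C10: sp2 ✓
C11: sp2 ✓
C12: sp3
C13: sp3
C1, C2, C6, C8, C10, C11 → 6 sp2 carbons.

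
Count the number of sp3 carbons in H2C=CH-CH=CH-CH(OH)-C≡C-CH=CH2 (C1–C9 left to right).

C1: sp2
C2: sp2
C3: sp2
C4: sp2
C5: sp3 ✓
C6: sp
C7: sp
C8: sp2
C9: sp2
C5 → 1 sp3 carbon.

1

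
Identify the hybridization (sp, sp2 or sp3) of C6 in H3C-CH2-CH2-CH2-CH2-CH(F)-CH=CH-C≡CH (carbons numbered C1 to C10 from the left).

sp3

C6 is sp3: 4 σ bonds, 4 electron-density regions.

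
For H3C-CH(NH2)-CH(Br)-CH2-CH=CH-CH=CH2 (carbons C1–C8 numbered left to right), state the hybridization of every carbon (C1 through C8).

C1 is sp3: 4 σ bonds, 4 electron-density regions.
C2 has 4 σ bonds: steric number 4 → sp3.
C3 is sp3: 4 σ bonds, 4 electron-density regions.
C4: 4 σ bonds; 4 regions of electron density → sp3.
C5: 3 σ bonds, plus one π bond; 3 regions of electron density → sp2.
C6 has 3 σ bonds, plus one π bond: steric number 3 → sp2.
C7: 3 σ bonds, plus one π bond; 3 regions of electron density → sp2.
C8 — 3 σ bonds, plus one π bond. Steric number 3, so sp2.

C1 sp3, C2 sp3, C3 sp3, C4 sp3, C5 sp2, C6 sp2, C7 sp2, C8 sp2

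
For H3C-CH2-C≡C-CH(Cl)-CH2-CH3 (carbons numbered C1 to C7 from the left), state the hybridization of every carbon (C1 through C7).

C1: 4 σ bonds — 4 electron domains, sp3.
C2 — 4 σ bonds. Steric number 4, so sp3.
C3 is sp: 2 σ bonds, plus two π bonds, 2 electron-density regions.
C4: 2 σ bonds, plus two π bonds; 2 regions of electron density → sp.
C5 — 4 σ bonds. Steric number 4, so sp3.
C6: 4 σ bonds; 4 regions of electron density → sp3.
C7: 4 σ bonds — 4 electron domains, sp3.

C1 sp3, C2 sp3, C3 sp, C4 sp, C5 sp3, C6 sp3, C7 sp3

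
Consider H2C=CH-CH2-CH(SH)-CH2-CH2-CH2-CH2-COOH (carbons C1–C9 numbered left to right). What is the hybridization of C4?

sp3

C4 has 4 σ bonds: steric number 4 → sp3.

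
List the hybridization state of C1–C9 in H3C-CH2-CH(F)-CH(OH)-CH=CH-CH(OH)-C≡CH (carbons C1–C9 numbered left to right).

C1 is sp3: 4 σ bonds, 4 electron-density regions.
C2 (4 σ bonds) has steric number 4: sp3.
C3 (4 σ bonds) has steric number 4: sp3.
C4 — 4 σ bonds. Steric number 4, so sp3.
C5: 3 σ bonds, plus one π bond — 3 electron domains, sp2.
C6: 3 σ bonds, plus one π bond; 3 regions of electron density → sp2.
C7 (4 σ bonds) has steric number 4: sp3.
C8 carries 2 σ bonds, plus two π bonds, giving a steric number of 2, so it is sp.
C9: 2 σ bonds, plus two π bonds — 2 electron domains, sp.

C1 sp3, C2 sp3, C3 sp3, C4 sp3, C5 sp2, C6 sp2, C7 sp3, C8 sp, C9 sp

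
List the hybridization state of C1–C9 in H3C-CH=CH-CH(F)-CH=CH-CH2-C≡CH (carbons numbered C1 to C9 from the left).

C1 sp3, C2 sp2, C3 sp2, C4 sp3, C5 sp2, C6 sp2, C7 sp3, C8 sp, C9 sp

C1 is sp3: 4 σ bonds, 4 electron-density regions.
C2 carries 3 σ bonds, plus one π bond, giving a steric number of 3, so it is sp2.
C3 (3 σ bonds, plus one π bond) has steric number 3: sp2.
C4 is sp3: 4 σ bonds, 4 electron-density regions.
C5 is sp2: 3 σ bonds, plus one π bond, 3 electron-density regions.
C6 (3 σ bonds, plus one π bond) has steric number 3: sp2.
C7 — 4 σ bonds. Steric number 4, so sp3.
C8: 2 σ bonds, plus two π bonds — 2 electron domains, sp.
C9 is sp: 2 σ bonds, plus two π bonds, 2 electron-density regions.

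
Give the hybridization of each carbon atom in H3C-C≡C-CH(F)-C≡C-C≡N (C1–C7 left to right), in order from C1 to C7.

C1 carries 4 σ bonds, giving a steric number of 4, so it is sp3.
C2 — 2 σ bonds, plus two π bonds. Steric number 2, so sp.
C3 carries 2 σ bonds, plus two π bonds, giving a steric number of 2, so it is sp.
C4 carries 4 σ bonds, giving a steric number of 4, so it is sp3.
C5 (2 σ bonds, plus two π bonds) has steric number 2: sp.
C6: 2 σ bonds, plus two π bonds; 2 regions of electron density → sp.
C7: 2 σ bonds, plus two π bonds; 2 regions of electron density → sp.

C1 sp3, C2 sp, C3 sp, C4 sp3, C5 sp, C6 sp, C7 sp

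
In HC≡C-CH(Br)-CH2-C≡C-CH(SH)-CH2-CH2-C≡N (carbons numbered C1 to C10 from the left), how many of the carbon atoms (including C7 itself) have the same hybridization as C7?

C7 is sp3 (only σ bonds).
C1: sp
C2: sp
C3: sp3 ✓
C4: sp3 ✓
C5: sp
C6: sp
C7: sp3 ✓
C8: sp3 ✓
C9: sp3 ✓
C10: sp
5 carbons are sp3.

5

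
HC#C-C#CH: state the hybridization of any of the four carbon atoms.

sp

Every carbon is part of a C≡C triple bond: two σ regions → sp.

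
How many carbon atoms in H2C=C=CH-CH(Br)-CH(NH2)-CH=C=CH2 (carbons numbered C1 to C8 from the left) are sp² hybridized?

C1: sp2 ✓
C2: sp
C3: sp2 ✓
C4: sp3
C5: sp3
C6: sp2 ✓
C7: sp
C8: sp2 ✓
C1, C3, C6, C8 → 4 sp2 carbons.

4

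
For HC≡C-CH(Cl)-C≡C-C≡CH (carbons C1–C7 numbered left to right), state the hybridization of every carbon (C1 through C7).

C1 — 2 σ bonds, plus two π bonds. Steric number 2, so sp.
C2 carries 2 σ bonds, plus two π bonds, giving a steric number of 2, so it is sp.
C3 — 4 σ bonds. Steric number 4, so sp3.
C4 — 2 σ bonds, plus two π bonds. Steric number 2, so sp.
C5 (2 σ bonds, plus two π bonds) has steric number 2: sp.
C6 is sp: 2 σ bonds, plus two π bonds, 2 electron-density regions.
C7 — 2 σ bonds, plus two π bonds. Steric number 2, so sp.

C1 sp, C2 sp, C3 sp3, C4 sp, C5 sp, C6 sp, C7 sp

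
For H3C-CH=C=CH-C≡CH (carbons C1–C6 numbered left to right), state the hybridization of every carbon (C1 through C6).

C1 carries 4 σ bonds, giving a steric number of 4, so it is sp3.
C2 — 3 σ bonds, plus one π bond. Steric number 3, so sp2.
C3 (2 σ bonds, plus two π bonds) has steric number 2: sp.
C4 is sp2: 3 σ bonds, plus one π bond, 3 electron-density regions.
C5 (2 σ bonds, plus two π bonds) has steric number 2: sp.
C6 — 2 σ bonds, plus two π bonds. Steric number 2, so sp.

C1 sp3, C2 sp2, C3 sp, C4 sp2, C5 sp, C6 sp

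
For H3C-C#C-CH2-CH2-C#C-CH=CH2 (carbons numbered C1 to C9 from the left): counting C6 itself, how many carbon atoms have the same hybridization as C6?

4

C6 is sp (two π bonds).
C1: sp3
C2: sp ✓
C3: sp ✓
C4: sp3
C5: sp3
C6: sp ✓
C7: sp ✓
C8: sp2
C9: sp2
4 carbons are sp.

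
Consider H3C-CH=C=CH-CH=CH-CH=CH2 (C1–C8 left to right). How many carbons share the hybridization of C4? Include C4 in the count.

6

C4 is sp2 (one π bond).
C1: sp3
C2: sp2 ✓
C3: sp
C4: sp2 ✓
C5: sp2 ✓
C6: sp2 ✓
C7: sp2 ✓
C8: sp2 ✓
6 carbons are sp2.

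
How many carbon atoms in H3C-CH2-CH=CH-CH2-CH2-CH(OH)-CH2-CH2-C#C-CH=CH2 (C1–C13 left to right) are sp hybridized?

C1: sp3
C2: sp3
C3: sp2
C4: sp2
C5: sp3
C6: sp3
C7: sp3
C8: sp3
C9: sp3
C10: sp ✓
C11: sp ✓
C12: sp2
C13: sp2
C10, C11 → 2 sp carbons.

2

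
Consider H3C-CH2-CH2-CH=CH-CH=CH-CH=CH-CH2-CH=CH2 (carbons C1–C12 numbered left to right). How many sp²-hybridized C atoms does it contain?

C1: sp3
C2: sp3
C3: sp3
C4: sp2 ✓
C5: sp2 ✓
C6: sp2 ✓
C7: sp2 ✓
C8: sp2 ✓
C9: sp2 ✓
C10: sp3
C11: sp2 ✓
C12: sp2 ✓
C4, C5, C6, C7, C8, C9, C11, C12 → 8 sp2 carbons.

8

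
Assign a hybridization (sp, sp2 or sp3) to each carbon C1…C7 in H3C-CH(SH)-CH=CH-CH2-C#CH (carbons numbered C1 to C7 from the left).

C1: 4 σ bonds — 4 electron domains, sp3.
C2 (4 σ bonds) has steric number 4: sp3.
C3: 3 σ bonds, plus one π bond; 3 regions of electron density → sp2.
C4 carries 3 σ bonds, plus one π bond, giving a steric number of 3, so it is sp2.
C5 carries 4 σ bonds, giving a steric number of 4, so it is sp3.
C6: 2 σ bonds, plus two π bonds — 2 electron domains, sp.
C7 — 2 σ bonds, plus two π bonds. Steric number 2, so sp.

C1 sp3, C2 sp3, C3 sp2, C4 sp2, C5 sp3, C6 sp, C7 sp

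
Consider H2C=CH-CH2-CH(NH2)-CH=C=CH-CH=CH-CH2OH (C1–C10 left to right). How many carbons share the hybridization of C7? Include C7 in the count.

6

C7 is sp2 (one π bond).
C1: sp2 ✓
C2: sp2 ✓
C3: sp3
C4: sp3
C5: sp2 ✓
C6: sp
C7: sp2 ✓
C8: sp2 ✓
C9: sp2 ✓
C10: sp3
6 carbons are sp2.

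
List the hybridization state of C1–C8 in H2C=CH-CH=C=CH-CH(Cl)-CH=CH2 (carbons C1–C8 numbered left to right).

C1: 3 σ bonds, plus one π bond — 3 electron domains, sp2.
C2 — 3 σ bonds, plus one π bond. Steric number 3, so sp2.
C3 carries 3 σ bonds, plus one π bond, giving a steric number of 3, so it is sp2.
C4 is sp: 2 σ bonds, plus two π bonds, 2 electron-density regions.
C5 carries 3 σ bonds, plus one π bond, giving a steric number of 3, so it is sp2.
C6: 4 σ bonds; 4 regions of electron density → sp3.
C7 (3 σ bonds, plus one π bond) has steric number 3: sp2.
C8 is sp2: 3 σ bonds, plus one π bond, 3 electron-density regions.

C1 sp2, C2 sp2, C3 sp2, C4 sp, C5 sp2, C6 sp3, C7 sp2, C8 sp2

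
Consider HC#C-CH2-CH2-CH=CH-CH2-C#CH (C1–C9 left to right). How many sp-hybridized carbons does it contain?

4

C1: sp ✓
C2: sp ✓
C3: sp3
C4: sp3
C5: sp2
C6: sp2
C7: sp3
C8: sp ✓
C9: sp ✓
C1, C2, C8, C9 → 4 sp carbons.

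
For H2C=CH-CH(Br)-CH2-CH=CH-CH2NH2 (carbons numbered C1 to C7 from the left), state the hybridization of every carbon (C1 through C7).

C1 sp2, C2 sp2, C3 sp3, C4 sp3, C5 sp2, C6 sp2, C7 sp3

C1 (3 σ bonds, plus one π bond) has steric number 3: sp2.
C2: 3 σ bonds, plus one π bond; 3 regions of electron density → sp2.
C3 is sp3: 4 σ bonds, 4 electron-density regions.
C4 — 4 σ bonds. Steric number 4, so sp3.
C5 — 3 σ bonds, plus one π bond. Steric number 3, so sp2.
C6 has 3 σ bonds, plus one π bond: steric number 3 → sp2.
C7: 4 σ bonds; 4 regions of electron density → sp3.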